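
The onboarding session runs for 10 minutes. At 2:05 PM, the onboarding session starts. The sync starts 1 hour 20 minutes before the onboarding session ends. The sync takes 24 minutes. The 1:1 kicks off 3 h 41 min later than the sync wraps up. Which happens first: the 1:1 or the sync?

the sync

The onboarding session ends at 2:05 PM + 10 min = 2:15 PM.
The sync starts at 2:15 PM − 80 min = 12:55 PM.
The sync ends at 12:55 PM + 24 min = 1:19 PM.
The 1:1 starts at 1:19 PM + 221 min = 5:00 PM.
The 1:1 starts at 5:00 PM and the sync starts at 12:55 PM, so the sync is first.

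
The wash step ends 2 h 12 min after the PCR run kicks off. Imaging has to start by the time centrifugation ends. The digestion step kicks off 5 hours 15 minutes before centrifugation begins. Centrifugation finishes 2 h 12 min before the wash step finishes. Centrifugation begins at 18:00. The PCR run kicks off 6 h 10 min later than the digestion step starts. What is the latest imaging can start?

The digestion step starts at 18:00 − 315 min = 12:45.
The PCR run starts at 12:45 + 370 min = 18:55.
The wash step ends at 18:55 + 132 min = 21:07.
Centrifugation ends at 21:07 − 132 min = 18:55.
Imaging is bounded by centrifugation, so the latest it can start is 18:55.

18:55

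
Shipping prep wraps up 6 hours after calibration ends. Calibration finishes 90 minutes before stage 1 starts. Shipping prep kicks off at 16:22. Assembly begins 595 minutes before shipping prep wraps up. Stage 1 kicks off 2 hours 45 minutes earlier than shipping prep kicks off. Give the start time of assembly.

Stage 1 starts at 16:22 − 165 min = 13:37.
Calibration ends at 13:37 − 90 min = 12:07.
Shipping prep ends at 12:07 + 360 min = 18:07.
Assembly starts at 18:07 − 595 min = 08:12.

08:12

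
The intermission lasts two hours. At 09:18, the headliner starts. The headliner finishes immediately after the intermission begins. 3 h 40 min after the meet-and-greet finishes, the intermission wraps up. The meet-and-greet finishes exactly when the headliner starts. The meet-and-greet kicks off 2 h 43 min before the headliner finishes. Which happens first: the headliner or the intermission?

The meet-and-greet ends at 09:18.
The intermission ends at 09:18 + 220 min = 12:58.
The intermission starts at 12:58 − 120 min = 10:58.
The headliner starts at 09:18 and the intermission starts at 10:58, so the headliner is first.

the headliner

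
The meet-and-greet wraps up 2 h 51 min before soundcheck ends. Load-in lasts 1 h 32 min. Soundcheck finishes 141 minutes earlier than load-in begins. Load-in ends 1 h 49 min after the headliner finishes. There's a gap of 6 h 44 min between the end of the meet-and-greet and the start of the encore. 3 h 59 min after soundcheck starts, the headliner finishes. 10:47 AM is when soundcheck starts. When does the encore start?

4:35 PM

The headliner ends at 10:47 AM + 239 min = 2:46 PM.
Load-in ends at 2:46 PM + 109 min = 4:35 PM.
Load-in starts at 4:35 PM − 92 min = 3:03 PM.
Soundcheck ends at 3:03 PM − 141 min = 12:42 PM.
The meet-and-greet ends at 12:42 PM − 171 min = 9:51 AM.
The encore starts at 9:51 AM + 404 min = 4:35 PM.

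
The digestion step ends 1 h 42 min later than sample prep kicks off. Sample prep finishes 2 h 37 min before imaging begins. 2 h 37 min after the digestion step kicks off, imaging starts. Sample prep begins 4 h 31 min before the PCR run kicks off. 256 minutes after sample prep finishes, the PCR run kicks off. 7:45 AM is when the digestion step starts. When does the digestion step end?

Imaging starts at 7:45 AM + 157 min = 10:22 AM.
Sample prep ends at 10:22 AM − 157 min = 7:45 AM.
The PCR run starts at 7:45 AM + 256 min = 12:01 PM.
Sample prep starts at 12:01 PM − 271 min = 7:30 AM.
The digestion step ends at 7:30 AM + 102 min = 9:12 AM.

9:12 AM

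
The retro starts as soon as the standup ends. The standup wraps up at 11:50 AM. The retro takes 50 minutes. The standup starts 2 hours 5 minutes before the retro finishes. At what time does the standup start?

10:35 AM

The retro starts at 11:50 AM.
The retro ends at 11:50 AM + 50 min = 12:40 PM.
The standup starts at 12:40 PM − 125 min = 10:35 AM.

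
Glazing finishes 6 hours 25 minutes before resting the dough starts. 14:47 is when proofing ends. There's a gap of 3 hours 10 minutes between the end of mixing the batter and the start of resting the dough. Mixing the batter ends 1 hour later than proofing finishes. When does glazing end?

Mixing the batter ends at 14:47 + 60 min = 15:47.
Resting the dough starts at 15:47 + 190 min = 18:57.
Glazing ends at 18:57 − 385 min = 12:32.

12:32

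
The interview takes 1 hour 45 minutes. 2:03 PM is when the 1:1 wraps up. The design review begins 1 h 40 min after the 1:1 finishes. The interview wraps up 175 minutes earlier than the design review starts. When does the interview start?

The design review starts at 2:03 PM + 100 min = 3:43 PM.
The interview ends at 3:43 PM − 175 min = 12:48 PM.
The interview starts at 12:48 PM − 105 min = 11:03 AM.

11:03 AM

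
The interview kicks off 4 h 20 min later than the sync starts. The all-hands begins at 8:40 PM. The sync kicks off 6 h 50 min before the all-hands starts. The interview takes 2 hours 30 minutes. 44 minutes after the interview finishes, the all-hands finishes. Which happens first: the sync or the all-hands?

The sync starts at 8:40 PM − 410 min = 1:50 PM.
The sync starts at 1:50 PM and the all-hands starts at 8:40 PM, so the sync is first.

the sync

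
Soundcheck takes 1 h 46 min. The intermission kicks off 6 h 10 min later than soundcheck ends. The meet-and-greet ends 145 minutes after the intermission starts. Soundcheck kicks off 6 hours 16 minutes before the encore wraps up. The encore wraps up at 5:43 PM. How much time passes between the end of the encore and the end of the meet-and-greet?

4 hours 5 minutes

Soundcheck starts at 5:43 PM − 376 min = 11:27 AM.
Soundcheck ends at 11:27 AM + 106 min = 1:13 PM.
The intermission starts at 1:13 PM + 370 min = 7:23 PM.
The meet-and-greet ends at 7:23 PM + 145 min = 9:48 PM.
From 5:43 PM to 9:48 PM is 4 hours 5 minutes.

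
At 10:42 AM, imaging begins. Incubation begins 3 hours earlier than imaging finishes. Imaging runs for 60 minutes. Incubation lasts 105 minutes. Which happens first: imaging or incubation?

incubation

Imaging ends at 10:42 AM + 60 min = 11:42 AM.
Incubation starts at 11:42 AM − 180 min = 8:42 AM.
Imaging starts at 10:42 AM and incubation starts at 8:42 AM, so incubation is first.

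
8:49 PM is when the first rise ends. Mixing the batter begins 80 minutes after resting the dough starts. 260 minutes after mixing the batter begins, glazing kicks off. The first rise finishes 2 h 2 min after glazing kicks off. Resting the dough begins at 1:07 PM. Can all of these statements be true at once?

Mixing the batter starts at 1:07 PM + 80 min = 2:27 PM.
Glazing starts at 2:27 PM + 260 min = 6:47 PM.
The first rise ends at 6:47 PM + 122 min = 8:49 PM.
That matches the stated 8:49 PM, so the schedule is consistent.

Yes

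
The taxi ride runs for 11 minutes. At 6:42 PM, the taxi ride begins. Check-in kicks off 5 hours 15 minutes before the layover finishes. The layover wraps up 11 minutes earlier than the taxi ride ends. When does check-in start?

1:27 PM

The taxi ride ends at 6:42 PM + 11 min = 6:53 PM.
The layover ends at 6:53 PM − 11 min = 6:42 PM.
Check-in starts at 6:42 PM − 315 min = 1:27 PM.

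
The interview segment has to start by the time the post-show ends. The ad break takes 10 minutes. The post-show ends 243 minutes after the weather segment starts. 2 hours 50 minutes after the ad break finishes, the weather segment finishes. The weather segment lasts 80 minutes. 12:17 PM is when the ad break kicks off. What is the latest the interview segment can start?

The ad break ends at 12:17 PM + 10 min = 12:27 PM.
The weather segment ends at 12:27 PM + 170 min = 3:17 PM.
The weather segment starts at 3:17 PM − 80 min = 1:57 PM.
The post-show ends at 1:57 PM + 243 min = 6:00 PM.
The interview segment is bounded by the post-show, so the latest it can start is 6:00 PM.

6:00 PM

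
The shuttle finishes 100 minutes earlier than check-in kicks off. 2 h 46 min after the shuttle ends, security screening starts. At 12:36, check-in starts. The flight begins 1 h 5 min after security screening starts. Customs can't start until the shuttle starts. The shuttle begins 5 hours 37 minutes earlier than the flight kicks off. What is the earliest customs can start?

09:10

The shuttle ends at 12:36 − 100 min = 10:56.
Security screening starts at 10:56 + 166 min = 13:42.
The flight starts at 13:42 + 65 min = 14:47.
The shuttle starts at 14:47 − 337 min = 09:10.
Customs is bounded by the shuttle, so the earliest it can start is 09:10.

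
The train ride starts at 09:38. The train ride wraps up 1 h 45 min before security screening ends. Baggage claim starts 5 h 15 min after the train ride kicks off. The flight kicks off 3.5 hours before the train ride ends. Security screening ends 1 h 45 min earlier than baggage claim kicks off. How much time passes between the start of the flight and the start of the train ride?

105 minutes

Baggage claim starts at 09:38 + 315 min = 14:53.
Security screening ends at 14:53 − 105 min = 13:08.
The train ride ends at 13:08 − 105 min = 11:23.
The flight starts at 11:23 − 210 min = 07:53.
From 07:53 to 09:38 is 105 minutes.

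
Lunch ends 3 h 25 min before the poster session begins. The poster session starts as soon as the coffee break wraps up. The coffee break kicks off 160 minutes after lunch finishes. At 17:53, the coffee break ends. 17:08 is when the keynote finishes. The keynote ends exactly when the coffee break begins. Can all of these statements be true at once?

The poster session starts at 17:53.
Lunch ends at 17:53 − 205 min = 14:28.
The coffee break starts at 14:28 + 160 min = 17:08.
So the keynote ends at 17:08.
That matches the stated 17:08, so the schedule is consistent.

Yes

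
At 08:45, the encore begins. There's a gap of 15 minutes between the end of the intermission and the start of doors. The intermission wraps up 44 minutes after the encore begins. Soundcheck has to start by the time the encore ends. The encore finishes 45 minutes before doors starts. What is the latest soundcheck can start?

08:59

The intermission ends at 08:45 + 44 min = 09:29.
Doors starts at 09:29 + 15 min = 09:44.
The encore ends at 09:44 − 45 min = 08:59.
Soundcheck is bounded by the encore, so the latest it can start is 08:59.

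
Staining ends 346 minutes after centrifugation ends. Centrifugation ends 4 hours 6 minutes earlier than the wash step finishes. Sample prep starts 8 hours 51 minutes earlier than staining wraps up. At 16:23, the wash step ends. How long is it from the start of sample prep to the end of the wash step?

Centrifugation ends at 16:23 − 246 min = 12:17.
Staining ends at 12:17 + 346 min = 18:03.
Sample prep starts at 18:03 − 531 min = 09:12.
From 09:12 to 16:23 is 7 h 11 min.

7 h 11 min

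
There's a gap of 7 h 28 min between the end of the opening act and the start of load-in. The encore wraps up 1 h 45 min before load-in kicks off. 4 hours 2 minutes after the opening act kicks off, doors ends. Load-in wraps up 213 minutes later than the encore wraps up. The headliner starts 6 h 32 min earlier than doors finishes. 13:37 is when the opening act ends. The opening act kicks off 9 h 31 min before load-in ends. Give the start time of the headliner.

10:52

Load-in starts at 13:37 + 448 min = 21:05.
The encore ends at 21:05 − 105 min = 19:20.
Load-in ends at 19:20 + 213 min = 22:53.
The opening act starts at 22:53 − 571 min = 13:22.
Doors ends at 13:22 + 242 min = 17:24.
The headliner starts at 17:24 − 392 min = 10:52.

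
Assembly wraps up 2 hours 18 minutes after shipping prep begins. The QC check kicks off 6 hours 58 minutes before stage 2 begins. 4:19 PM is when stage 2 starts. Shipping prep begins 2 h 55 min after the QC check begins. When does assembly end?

The QC check starts at 4:19 PM − 418 min = 9:21 AM.
Shipping prep starts at 9:21 AM + 175 min = 12:16 PM.
Assembly ends at 12:16 PM + 138 min = 2:34 PM.

2:34 PM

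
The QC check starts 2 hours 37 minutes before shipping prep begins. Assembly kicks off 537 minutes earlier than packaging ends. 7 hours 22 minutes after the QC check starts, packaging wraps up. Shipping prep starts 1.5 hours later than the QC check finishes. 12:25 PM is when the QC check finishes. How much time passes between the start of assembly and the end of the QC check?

Shipping prep starts at 12:25 PM + 90 min = 1:55 PM.
The QC check starts at 1:55 PM − 157 min = 11:18 AM.
Packaging ends at 11:18 AM + 442 min = 6:40 PM.
Assembly starts at 6:40 PM − 537 min = 9:43 AM.
From 9:43 AM to 12:25 PM is 162 minutes.

162 minutes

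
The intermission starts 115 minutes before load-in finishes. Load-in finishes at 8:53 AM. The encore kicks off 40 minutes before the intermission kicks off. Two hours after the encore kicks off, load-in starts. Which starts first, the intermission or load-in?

the intermission

The intermission starts at 8:53 AM − 115 min = 6:58 AM.
The encore starts at 6:58 AM − 40 min = 6:18 AM.
Load-in starts at 6:18 AM + 120 min = 8:18 AM.
The intermission starts at 6:58 AM and load-in starts at 8:18 AM, so the intermission is first.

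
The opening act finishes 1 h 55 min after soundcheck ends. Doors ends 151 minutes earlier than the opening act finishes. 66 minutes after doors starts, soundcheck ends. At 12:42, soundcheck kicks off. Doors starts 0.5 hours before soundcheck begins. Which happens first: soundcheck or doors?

Doors starts at 12:42 − 30 min = 12:12.
Soundcheck starts at 12:42 and doors starts at 12:12, so doors is first.

doors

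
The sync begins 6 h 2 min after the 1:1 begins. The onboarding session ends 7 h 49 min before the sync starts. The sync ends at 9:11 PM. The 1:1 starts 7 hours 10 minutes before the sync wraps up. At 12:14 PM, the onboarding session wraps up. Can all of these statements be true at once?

Yes

The 1:1 starts at 9:11 PM − 430 min = 2:01 PM.
The sync starts at 2:01 PM + 362 min = 8:03 PM.
The onboarding session ends at 8:03 PM − 469 min = 12:14 PM.
That matches the stated 12:14 PM, so the schedule is consistent.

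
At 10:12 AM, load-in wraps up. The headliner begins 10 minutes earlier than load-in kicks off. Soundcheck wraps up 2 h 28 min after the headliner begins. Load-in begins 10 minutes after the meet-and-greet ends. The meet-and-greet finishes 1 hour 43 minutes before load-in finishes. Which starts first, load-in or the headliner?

The meet-and-greet ends at 10:12 AM − 103 min = 8:29 AM.
Load-in starts at 8:29 AM + 10 min = 8:39 AM.
The headliner starts at 8:39 AM − 10 min = 8:29 AM.
Load-in starts at 8:39 AM and the headliner starts at 8:29 AM, so the headliner is first.

the headliner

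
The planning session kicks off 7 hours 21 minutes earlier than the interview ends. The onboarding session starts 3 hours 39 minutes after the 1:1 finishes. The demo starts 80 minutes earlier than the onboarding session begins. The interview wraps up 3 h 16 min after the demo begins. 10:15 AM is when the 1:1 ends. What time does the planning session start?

8:29 AM

The onboarding session starts at 10:15 AM + 219 min = 1:54 PM.
The demo starts at 1:54 PM − 80 min = 12:34 PM.
The interview ends at 12:34 PM + 196 min = 3:50 PM.
The planning session starts at 3:50 PM − 441 min = 8:29 AM.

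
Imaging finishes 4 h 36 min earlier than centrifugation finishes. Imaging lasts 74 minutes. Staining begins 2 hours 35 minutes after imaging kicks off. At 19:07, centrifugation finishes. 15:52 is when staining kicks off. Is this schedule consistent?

Imaging ends at 19:07 − 276 min = 14:31.
Imaging starts at 14:31 − 74 min = 13:17.
Staining starts at 13:17 + 155 min = 15:52.
That matches the stated 15:52, so the schedule is consistent.

Yes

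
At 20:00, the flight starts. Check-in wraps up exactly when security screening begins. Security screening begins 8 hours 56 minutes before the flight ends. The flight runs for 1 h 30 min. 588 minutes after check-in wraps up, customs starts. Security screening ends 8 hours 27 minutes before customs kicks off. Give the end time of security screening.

13:55

The flight ends at 20:00 + 90 min = 21:30.
Security screening starts at 21:30 − 536 min = 12:34.
So check-in ends at 12:34.
Customs starts at 12:34 + 588 min = 22:22.
Security screening ends at 22:22 − 507 min = 13:55.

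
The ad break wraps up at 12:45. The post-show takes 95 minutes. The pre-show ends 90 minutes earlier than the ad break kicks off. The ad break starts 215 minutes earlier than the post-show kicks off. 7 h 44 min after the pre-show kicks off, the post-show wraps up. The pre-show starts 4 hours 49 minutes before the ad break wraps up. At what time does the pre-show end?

09:00

The pre-show starts at 12:45 − 289 min = 07:56.
The post-show ends at 07:56 + 464 min = 15:40.
The post-show starts at 15:40 − 95 min = 14:05.
The ad break starts at 14:05 − 215 min = 10:30.
The pre-show ends at 10:30 − 90 min = 09:00.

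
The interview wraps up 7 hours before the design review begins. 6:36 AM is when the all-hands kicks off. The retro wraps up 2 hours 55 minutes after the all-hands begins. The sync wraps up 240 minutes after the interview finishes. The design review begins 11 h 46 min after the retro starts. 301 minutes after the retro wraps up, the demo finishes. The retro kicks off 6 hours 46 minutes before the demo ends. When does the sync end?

The retro ends at 6:36 AM + 175 min = 9:31 AM.
The demo ends at 9:31 AM + 301 min = 2:32 PM.
The retro starts at 2:32 PM − 406 min = 7:46 AM.
The design review starts at 7:46 AM + 706 min = 7:32 PM.
The interview ends at 7:32 PM − 420 min = 12:32 PM.
The sync ends at 12:32 PM + 240 min = 4:32 PM.

4:32 PM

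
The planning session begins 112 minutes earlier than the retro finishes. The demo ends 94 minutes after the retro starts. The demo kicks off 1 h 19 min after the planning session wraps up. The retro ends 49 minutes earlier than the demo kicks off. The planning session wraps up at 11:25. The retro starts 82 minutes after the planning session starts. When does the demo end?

12:59

The demo starts at 11:25 + 79 min = 12:44.
The retro ends at 12:44 − 49 min = 11:55.
The planning session starts at 11:55 − 112 min = 10:03.
The retro starts at 10:03 + 82 min = 11:25.
The demo ends at 11:25 + 94 min = 12:59.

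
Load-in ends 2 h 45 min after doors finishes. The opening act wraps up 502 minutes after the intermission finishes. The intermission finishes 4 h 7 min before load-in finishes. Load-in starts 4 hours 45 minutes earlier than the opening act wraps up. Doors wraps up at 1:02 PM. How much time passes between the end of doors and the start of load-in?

Load-in ends at 1:02 PM + 165 min = 3:47 PM.
The intermission ends at 3:47 PM − 247 min = 11:40 AM.
The opening act ends at 11:40 AM + 502 min = 8:02 PM.
Load-in starts at 8:02 PM − 285 min = 3:17 PM.
From 1:02 PM to 3:17 PM is 2 h 15 min.

2 h 15 min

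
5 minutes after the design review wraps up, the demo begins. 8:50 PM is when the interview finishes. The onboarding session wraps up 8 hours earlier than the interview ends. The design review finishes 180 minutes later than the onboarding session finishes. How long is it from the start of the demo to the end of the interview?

The onboarding session ends at 8:50 PM − 480 min = 12:50 PM.
The design review ends at 12:50 PM + 180 min = 3:50 PM.
The demo starts at 3:50 PM + 5 min = 3:55 PM.
From 3:55 PM to 8:50 PM is 295 minutes.

295 minutes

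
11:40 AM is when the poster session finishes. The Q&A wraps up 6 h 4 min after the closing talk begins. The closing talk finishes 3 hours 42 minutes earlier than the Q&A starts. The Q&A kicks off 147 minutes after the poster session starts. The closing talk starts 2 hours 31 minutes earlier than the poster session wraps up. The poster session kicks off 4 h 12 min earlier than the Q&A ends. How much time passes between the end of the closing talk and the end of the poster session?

1 h 54 min

The closing talk starts at 11:40 AM − 151 min = 9:09 AM.
The Q&A ends at 9:09 AM + 364 min = 3:13 PM.
The poster session starts at 3:13 PM − 252 min = 11:01 AM.
The Q&A starts at 11:01 AM + 147 min = 1:28 PM.
The closing talk ends at 1:28 PM − 222 min = 9:46 AM.
From 9:46 AM to 11:40 AM is 1 h 54 min.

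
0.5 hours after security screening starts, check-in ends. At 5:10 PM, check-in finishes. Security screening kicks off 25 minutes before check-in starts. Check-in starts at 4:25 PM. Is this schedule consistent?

No

Security screening starts at 4:25 PM − 25 min = 4:00 PM.
Check-in ends at 4:00 PM + 30 min = 4:30 PM.
But check-in is also said to end at 5:10 PM — a 40-minute conflict.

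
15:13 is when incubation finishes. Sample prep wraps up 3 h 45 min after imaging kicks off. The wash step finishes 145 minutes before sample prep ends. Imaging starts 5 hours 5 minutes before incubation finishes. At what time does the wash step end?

Imaging starts at 15:13 − 305 min = 10:08.
Sample prep ends at 10:08 + 225 min = 13:53.
The wash step ends at 13:53 − 145 min = 11:28.

11:28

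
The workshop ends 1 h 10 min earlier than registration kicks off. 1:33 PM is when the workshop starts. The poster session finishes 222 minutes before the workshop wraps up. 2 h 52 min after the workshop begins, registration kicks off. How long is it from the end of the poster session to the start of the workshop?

Registration starts at 1:33 PM + 172 min = 4:25 PM.
The workshop ends at 4:25 PM − 70 min = 3:15 PM.
The poster session ends at 3:15 PM − 222 min = 11:33 AM.
From 11:33 AM to 1:33 PM is two hours.

two hours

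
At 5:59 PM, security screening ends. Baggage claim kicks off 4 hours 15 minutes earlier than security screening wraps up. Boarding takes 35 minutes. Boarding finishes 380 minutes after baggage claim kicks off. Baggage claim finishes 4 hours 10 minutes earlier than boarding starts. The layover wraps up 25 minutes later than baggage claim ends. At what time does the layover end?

Baggage claim starts at 5:59 PM − 255 min = 1:44 PM.
Boarding ends at 1:44 PM + 380 min = 8:04 PM.
Boarding starts at 8:04 PM − 35 min = 7:29 PM.
Baggage claim ends at 7:29 PM − 250 min = 3:19 PM.
The layover ends at 3:19 PM + 25 min = 3:44 PM.

3:44 PM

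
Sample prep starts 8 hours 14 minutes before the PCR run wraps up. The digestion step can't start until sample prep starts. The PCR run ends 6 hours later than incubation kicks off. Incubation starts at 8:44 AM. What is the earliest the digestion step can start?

The PCR run ends at 8:44 AM + 360 min = 2:44 PM.
Sample prep starts at 2:44 PM − 494 min = 6:30 AM.
The digestion step is bounded by sample prep, so the earliest it can start is 6:30 AM.

6:30 AM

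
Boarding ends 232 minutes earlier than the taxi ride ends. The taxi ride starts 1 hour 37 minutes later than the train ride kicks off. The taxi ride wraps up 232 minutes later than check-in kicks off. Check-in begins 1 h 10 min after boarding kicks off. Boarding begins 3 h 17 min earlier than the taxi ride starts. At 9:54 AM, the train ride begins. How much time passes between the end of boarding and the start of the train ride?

The taxi ride starts at 9:54 AM + 97 min = 11:31 AM.
Boarding starts at 11:31 AM − 197 min = 8:14 AM.
Check-in starts at 8:14 AM + 70 min = 9:24 AM.
The taxi ride ends at 9:24 AM + 232 min = 1:16 PM.
Boarding ends at 1:16 PM − 232 min = 9:24 AM.
From 9:24 AM to 9:54 AM is half an hour.

half an hour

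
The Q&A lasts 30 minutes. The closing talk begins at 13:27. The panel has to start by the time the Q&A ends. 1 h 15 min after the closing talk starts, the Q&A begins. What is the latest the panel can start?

The Q&A starts at 13:27 + 75 min = 14:42.
The Q&A ends at 14:42 + 30 min = 15:12.
The panel is bounded by the Q&A, so the latest it can start is 15:12.

15:12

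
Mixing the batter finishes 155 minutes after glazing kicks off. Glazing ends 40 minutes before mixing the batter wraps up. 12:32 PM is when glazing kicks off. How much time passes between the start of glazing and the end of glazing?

Mixing the batter ends at 12:32 PM + 155 min = 3:07 PM.
Glazing ends at 3:07 PM − 40 min = 2:27 PM.
From 12:32 PM to 2:27 PM is 115 minutes.

115 minutes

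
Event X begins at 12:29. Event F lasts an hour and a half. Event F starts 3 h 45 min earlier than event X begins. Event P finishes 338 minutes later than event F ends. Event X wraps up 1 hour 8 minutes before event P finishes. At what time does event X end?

Event F starts at 12:29 − 225 min = 08:44.
Event F ends at 08:44 + 90 min = 10:14.
Event P ends at 10:14 + 338 min = 15:52.
Event X ends at 15:52 − 68 min = 14:44.

14:44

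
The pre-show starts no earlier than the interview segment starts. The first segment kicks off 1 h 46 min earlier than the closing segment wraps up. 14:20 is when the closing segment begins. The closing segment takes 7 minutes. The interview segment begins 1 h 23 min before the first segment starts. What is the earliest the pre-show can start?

The closing segment ends at 14:20 + 7 min = 14:27.
The first segment starts at 14:27 − 106 min = 12:41.
The interview segment starts at 12:41 − 83 min = 11:18.
The pre-show is bounded by the interview segment, so the earliest it can start is 11:18.

11:18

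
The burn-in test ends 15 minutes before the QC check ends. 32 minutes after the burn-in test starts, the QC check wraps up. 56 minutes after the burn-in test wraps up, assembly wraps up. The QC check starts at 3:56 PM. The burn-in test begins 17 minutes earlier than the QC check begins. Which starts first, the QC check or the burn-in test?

The burn-in test starts at 3:56 PM − 17 min = 3:39 PM.
The QC check starts at 3:56 PM and the burn-in test starts at 3:39 PM, so the burn-in test is first.

the burn-in test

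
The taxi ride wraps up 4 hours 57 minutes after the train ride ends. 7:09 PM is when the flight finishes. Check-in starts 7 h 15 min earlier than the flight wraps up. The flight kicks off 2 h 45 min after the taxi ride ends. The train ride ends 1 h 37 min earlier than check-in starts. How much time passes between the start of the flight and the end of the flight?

1 hour 10 minutes

Check-in starts at 7:09 PM − 435 min = 11:54 AM.
The train ride ends at 11:54 AM − 97 min = 10:17 AM.
The taxi ride ends at 10:17 AM + 297 min = 3:14 PM.
The flight starts at 3:14 PM + 165 min = 5:59 PM.
From 5:59 PM to 7:09 PM is 1 hour 10 minutes.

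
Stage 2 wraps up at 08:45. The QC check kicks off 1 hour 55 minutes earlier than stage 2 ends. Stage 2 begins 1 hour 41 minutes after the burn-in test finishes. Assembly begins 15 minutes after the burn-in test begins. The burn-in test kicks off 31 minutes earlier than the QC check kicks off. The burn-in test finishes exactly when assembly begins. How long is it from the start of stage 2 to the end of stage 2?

30 minutes

The QC check starts at 08:45 − 115 min = 06:50.
The burn-in test starts at 06:50 − 31 min = 06:19.
Assembly starts at 06:19 + 15 min = 06:34.
So the burn-in test ends at 06:34.
Stage 2 starts at 06:34 + 101 min = 08:15.
From 08:15 to 08:45 is 30 minutes.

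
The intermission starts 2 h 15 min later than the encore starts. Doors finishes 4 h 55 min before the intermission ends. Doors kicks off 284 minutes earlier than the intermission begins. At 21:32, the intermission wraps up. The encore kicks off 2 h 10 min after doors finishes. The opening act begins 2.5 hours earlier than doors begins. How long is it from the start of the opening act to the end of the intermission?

7 hours 44 minutes

Doors ends at 21:32 − 295 min = 16:37.
The encore starts at 16:37 + 130 min = 18:47.
The intermission starts at 18:47 + 135 min = 21:02.
Doors starts at 21:02 − 284 min = 16:18.
The opening act starts at 16:18 − 150 min = 13:48.
From 13:48 to 21:32 is 7 hours 44 minutes.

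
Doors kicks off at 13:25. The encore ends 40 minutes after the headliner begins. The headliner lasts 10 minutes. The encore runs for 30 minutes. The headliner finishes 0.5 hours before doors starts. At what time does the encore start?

12:55

The headliner ends at 13:25 − 30 min = 12:55.
The headliner starts at 12:55 − 10 min = 12:45.
The encore ends at 12:45 + 40 min = 13:25.
The encore starts at 13:25 − 30 min = 12:55.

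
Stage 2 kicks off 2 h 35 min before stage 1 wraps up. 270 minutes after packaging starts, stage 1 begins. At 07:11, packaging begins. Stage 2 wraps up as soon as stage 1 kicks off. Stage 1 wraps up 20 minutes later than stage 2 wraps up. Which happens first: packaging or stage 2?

Stage 1 starts at 07:11 + 270 min = 11:41.
So stage 2 ends at 11:41.
Stage 1 ends at 11:41 + 20 min = 12:01.
Stage 2 starts at 12:01 − 155 min = 09:26.
Packaging starts at 07:11 and stage 2 starts at 09:26, so packaging is first.

packaging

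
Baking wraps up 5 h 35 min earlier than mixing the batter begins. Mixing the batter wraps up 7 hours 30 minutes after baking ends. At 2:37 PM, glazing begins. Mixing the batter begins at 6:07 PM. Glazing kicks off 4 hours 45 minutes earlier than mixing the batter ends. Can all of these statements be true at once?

Baking ends at 6:07 PM − 335 min = 12:32 PM.
Mixing the batter ends at 12:32 PM + 450 min = 8:02 PM.
Glazing starts at 8:02 PM − 285 min = 3:17 PM.
But glazing is also said to start at 2:37 PM — a 40-minute conflict.

No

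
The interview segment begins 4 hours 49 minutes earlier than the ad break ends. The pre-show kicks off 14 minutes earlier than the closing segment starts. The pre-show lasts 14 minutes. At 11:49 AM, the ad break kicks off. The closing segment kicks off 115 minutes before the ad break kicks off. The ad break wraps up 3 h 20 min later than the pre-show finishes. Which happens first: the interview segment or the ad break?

the interview segment

The closing segment starts at 11:49 AM − 115 min = 9:54 AM.
The pre-show starts at 9:54 AM − 14 min = 9:40 AM.
The pre-show ends at 9:40 AM + 14 min = 9:54 AM.
The ad break ends at 9:54 AM + 200 min = 1:14 PM.
The interview segment starts at 1:14 PM − 289 min = 8:25 AM.
The interview segment starts at 8:25 AM and the ad break starts at 11:49 AM, so the interview segment is first.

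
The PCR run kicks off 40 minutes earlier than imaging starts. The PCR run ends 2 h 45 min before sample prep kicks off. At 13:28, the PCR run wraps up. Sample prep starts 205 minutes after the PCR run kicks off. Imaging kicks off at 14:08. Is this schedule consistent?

No

The PCR run starts at 14:08 − 40 min = 13:28.
Sample prep starts at 13:28 + 205 min = 16:53.
The PCR run ends at 16:53 − 165 min = 14:08.
But the PCR run is also said to end at 13:28 — a 40-minute conflict.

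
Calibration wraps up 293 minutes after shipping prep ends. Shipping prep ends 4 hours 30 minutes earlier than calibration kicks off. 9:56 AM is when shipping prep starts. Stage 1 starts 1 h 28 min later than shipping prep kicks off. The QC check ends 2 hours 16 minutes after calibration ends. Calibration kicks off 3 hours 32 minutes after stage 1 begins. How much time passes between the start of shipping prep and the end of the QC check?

7 h 39 min

Stage 1 starts at 9:56 AM + 88 min = 11:24 AM.
Calibration starts at 11:24 AM + 212 min = 2:56 PM.
Shipping prep ends at 2:56 PM − 270 min = 10:26 AM.
Calibration ends at 10:26 AM + 293 min = 3:19 PM.
The QC check ends at 3:19 PM + 136 min = 5:35 PM.
From 9:56 AM to 5:35 PM is 7 h 39 min.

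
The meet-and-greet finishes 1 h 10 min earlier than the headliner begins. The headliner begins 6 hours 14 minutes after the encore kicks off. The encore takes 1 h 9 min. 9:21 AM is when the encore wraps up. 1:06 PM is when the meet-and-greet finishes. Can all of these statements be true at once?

No

The encore starts at 9:21 AM − 69 min = 8:12 AM.
The headliner starts at 8:12 AM + 374 min = 2:26 PM.
The meet-and-greet ends at 2:26 PM − 70 min = 1:16 PM.
But the meet-and-greet is also said to end at 1:06 PM — a 10-minute conflict.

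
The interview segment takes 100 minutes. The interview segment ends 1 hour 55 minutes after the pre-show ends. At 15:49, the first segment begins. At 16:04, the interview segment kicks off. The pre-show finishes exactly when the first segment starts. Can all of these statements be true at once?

Yes

The pre-show ends at 15:49.
The interview segment ends at 15:49 + 115 min = 17:44.
The interview segment starts at 17:44 − 100 min = 16:04.
That matches the stated 16:04, so the schedule is consistent.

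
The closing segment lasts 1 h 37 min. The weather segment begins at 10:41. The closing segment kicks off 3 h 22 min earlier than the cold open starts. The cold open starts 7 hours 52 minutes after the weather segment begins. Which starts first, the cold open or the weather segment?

The cold open starts at 10:41 + 472 min = 18:33.
The cold open starts at 18:33 and the weather segment starts at 10:41, so the weather segment is first.

the weather segment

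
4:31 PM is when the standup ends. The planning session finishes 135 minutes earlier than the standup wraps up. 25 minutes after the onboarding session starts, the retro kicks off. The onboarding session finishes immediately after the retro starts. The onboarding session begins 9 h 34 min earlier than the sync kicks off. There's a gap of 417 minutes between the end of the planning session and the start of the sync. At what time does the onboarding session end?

The planning session ends at 4:31 PM − 135 min = 2:16 PM.
The sync starts at 2:16 PM + 417 min = 9:13 PM.
The onboarding session starts at 9:13 PM − 574 min = 11:39 AM.
The retro starts at 11:39 AM + 25 min = 12:04 PM.
So the onboarding session ends at 12:04 PM.

12:04 PM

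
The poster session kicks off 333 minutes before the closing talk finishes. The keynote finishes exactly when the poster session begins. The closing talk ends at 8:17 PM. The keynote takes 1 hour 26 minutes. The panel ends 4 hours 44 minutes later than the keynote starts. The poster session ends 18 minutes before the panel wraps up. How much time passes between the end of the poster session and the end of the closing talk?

The poster session starts at 8:17 PM − 333 min = 2:44 PM.
So the keynote ends at 2:44 PM.
The keynote starts at 2:44 PM − 86 min = 1:18 PM.
The panel ends at 1:18 PM + 284 min = 6:02 PM.
The poster session ends at 6:02 PM − 18 min = 5:44 PM.
From 5:44 PM to 8:17 PM is 153 minutes.

153 minutes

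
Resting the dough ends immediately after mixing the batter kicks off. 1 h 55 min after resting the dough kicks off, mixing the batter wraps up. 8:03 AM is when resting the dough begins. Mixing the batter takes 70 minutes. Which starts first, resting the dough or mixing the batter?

Mixing the batter ends at 8:03 AM + 115 min = 9:58 AM.
Mixing the batter starts at 9:58 AM − 70 min = 8:48 AM.
Resting the dough starts at 8:03 AM and mixing the batter starts at 8:48 AM, so resting the dough is first.

resting the dough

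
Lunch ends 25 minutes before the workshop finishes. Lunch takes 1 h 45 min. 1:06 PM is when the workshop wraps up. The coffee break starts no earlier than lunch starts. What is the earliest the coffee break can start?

Lunch ends at 1:06 PM − 25 min = 12:41 PM.
Lunch starts at 12:41 PM − 105 min = 10:56 AM.
The coffee break is bounded by lunch, so the earliest it can start is 10:56 AM.

10:56 AM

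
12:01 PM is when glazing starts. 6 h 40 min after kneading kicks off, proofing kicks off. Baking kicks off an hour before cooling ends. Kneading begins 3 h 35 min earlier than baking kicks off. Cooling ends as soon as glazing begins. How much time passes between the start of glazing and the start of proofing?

Cooling ends at 12:01 PM.
Baking starts at 12:01 PM − 60 min = 11:01 AM.
Kneading starts at 11:01 AM − 215 min = 7:26 AM.
Proofing starts at 7:26 AM + 400 min = 2:06 PM.
From 12:01 PM to 2:06 PM is 2 h 5 min.

2 h 5 min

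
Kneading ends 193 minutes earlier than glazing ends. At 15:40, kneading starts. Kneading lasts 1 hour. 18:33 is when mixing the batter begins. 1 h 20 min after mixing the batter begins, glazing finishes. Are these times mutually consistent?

Yes

Glazing ends at 18:33 + 80 min = 19:53.
Kneading ends at 19:53 − 193 min = 16:40.
Kneading starts at 16:40 − 60 min = 15:40.
That matches the stated 15:40, so the schedule is consistent.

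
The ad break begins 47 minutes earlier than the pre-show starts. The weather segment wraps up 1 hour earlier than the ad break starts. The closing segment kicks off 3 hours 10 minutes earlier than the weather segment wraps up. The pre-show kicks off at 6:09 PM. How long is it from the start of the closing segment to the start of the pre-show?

297 minutes

The ad break starts at 6:09 PM − 47 min = 5:22 PM.
The weather segment ends at 5:22 PM − 60 min = 4:22 PM.
The closing segment starts at 4:22 PM − 190 min = 1:12 PM.
From 1:12 PM to 6:09 PM is 297 minutes.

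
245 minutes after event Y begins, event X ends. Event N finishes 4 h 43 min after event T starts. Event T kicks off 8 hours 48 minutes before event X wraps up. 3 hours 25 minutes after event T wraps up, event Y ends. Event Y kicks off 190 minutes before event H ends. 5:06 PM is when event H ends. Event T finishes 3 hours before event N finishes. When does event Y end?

2:21 PM

Event Y starts at 5:06 PM − 190 min = 1:56 PM.
Event X ends at 1:56 PM + 245 min = 6:01 PM.
Event T starts at 6:01 PM − 528 min = 9:13 AM.
Event N ends at 9:13 AM + 283 min = 1:56 PM.
Event T ends at 1:56 PM − 180 min = 10:56 AM.
Event Y ends at 10:56 AM + 205 min = 2:21 PM.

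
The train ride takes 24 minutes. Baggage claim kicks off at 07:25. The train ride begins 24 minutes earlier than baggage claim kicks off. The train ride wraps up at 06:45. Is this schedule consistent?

No

The train ride starts at 07:25 − 24 min = 07:01.
The train ride ends at 07:01 + 24 min = 07:25.
But the train ride is also said to end at 06:45 — a 40-minute conflict.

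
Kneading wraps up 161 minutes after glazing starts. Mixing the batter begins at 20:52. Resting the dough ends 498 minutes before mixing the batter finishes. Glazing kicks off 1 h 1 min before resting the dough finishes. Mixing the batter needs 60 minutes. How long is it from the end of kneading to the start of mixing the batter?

5 hours 38 minutes

Mixing the batter ends at 20:52 + 60 min = 21:52.
Resting the dough ends at 21:52 − 498 min = 13:34.
Glazing starts at 13:34 − 61 min = 12:33.
Kneading ends at 12:33 + 161 min = 15:14.
From 15:14 to 20:52 is 5 hours 38 minutes.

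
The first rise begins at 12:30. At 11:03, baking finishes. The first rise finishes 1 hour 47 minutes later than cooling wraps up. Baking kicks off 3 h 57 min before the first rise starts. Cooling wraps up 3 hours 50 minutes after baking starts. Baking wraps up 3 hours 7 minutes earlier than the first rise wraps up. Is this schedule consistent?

Yes

Baking starts at 12:30 − 237 min = 08:33.
Cooling ends at 08:33 + 230 min = 12:23.
The first rise ends at 12:23 + 107 min = 14:10.
Baking ends at 14:10 − 187 min = 11:03.
That matches the stated 11:03, so the schedule is consistent.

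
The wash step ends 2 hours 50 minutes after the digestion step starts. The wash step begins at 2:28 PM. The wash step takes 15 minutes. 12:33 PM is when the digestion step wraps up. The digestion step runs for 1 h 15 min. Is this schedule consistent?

The digestion step starts at 12:33 PM − 75 min = 11:18 AM.
The wash step ends at 11:18 AM + 170 min = 2:08 PM.
The wash step starts at 2:08 PM − 15 min = 1:53 PM.
But the wash step is also said to start at 2:28 PM — a 35-minute conflict.

No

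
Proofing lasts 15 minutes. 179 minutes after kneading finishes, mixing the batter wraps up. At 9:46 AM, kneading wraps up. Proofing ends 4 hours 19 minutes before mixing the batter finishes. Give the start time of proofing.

8:11 AM

Mixing the batter ends at 9:46 AM + 179 min = 12:45 PM.
Proofing ends at 12:45 PM − 259 min = 8:26 AM.
Proofing starts at 8:26 AM − 15 min = 8:11 AM.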